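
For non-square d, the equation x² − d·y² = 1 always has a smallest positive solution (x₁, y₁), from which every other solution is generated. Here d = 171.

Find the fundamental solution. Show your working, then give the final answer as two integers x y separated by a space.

170 13

√171 = [13; 13,26, …], period ℓ=2 (even) → k=1
k=0  a_k=13  p_k/q_k = 13/1
k=1  a_k=13  p_k/q_k = 170/13
→ (170, 13).  Check: 170²=28900, 171·13²=28899, difference 1.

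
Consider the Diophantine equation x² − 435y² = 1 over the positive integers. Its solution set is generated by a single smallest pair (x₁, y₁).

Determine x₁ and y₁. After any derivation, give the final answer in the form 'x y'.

√435 → a₀=20, period (1,5,1,40); ℓ=4 even so k=3
a_0=20:  p_0=20·1+0=20,  q_0=20·0+1=1
a_1=1:  p_1=1·20+1=21,  q_1=1·1+0=1
a_2=5:  p_2=5·21+20=125,  q_2=5·1+1=6
a_3=1:  p_3=1·125+21=146,  q_3=1·6+1=7
fundamental: x₁=146, y₁=7  (since 21316 − 435·49 = 1)

146 7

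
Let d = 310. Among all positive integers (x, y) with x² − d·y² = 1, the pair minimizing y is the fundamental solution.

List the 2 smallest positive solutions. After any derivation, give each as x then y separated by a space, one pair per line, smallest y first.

d=310: √d = [17; 1,1,1,1,5,…,1,1,34] (ℓ=16, even), read p_15/q_15
step 0: (17, 1)  from 17·(1,0) + (0,1)
…
step 5: (493, 28)  from 5·(88,5) + (53,3)
step 6: (1567, 89)  from 3·(493,28) + (88,5)
step 7: (2060, 117)  from 1·(1567,89) + (493,28)
step 8: (5687, 323)  from 2·(2060,117) + (1567,89)
step 9: (7747, 440)  from 1·(5687,323) + (2060,117)
step 10: (28928, 1643)  from 3·(7747,440) + (5687,323)
…
step 12: (181315, 10298)  from 1·(152387,8655) + (28928,1643)
…
step 14: (515017, 29251)  from 1·(333702,18953) + (181315,10298)
step 15: (848719, 48204)  from 1·(515017,29251) + (333702,18953)
fundamental: x₁=848719, y₁=48204  (since 720323940961 − 310·2323625616 = 1)
k=2:  x_2 = 848719·848719+310·48204·48204 = 1440647881921,  y_2 = 848719·48204+48204·848719 = 81823301352

848719 48204
1440647881921 81823301352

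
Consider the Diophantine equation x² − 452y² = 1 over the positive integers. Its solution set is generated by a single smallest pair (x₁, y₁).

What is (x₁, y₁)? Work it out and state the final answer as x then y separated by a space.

1204353 56648

d=452: √d = [21; 3,1,5,3,10,3,5,1,3,42] (ℓ=10, even), read p_9/q_9
k=0  a_k=21  p_k/q_k = 21/1
…
k=2  a_k=1  p_k/q_k = 85/4
k=3  a_k=5  p_k/q_k = 489/23
k=4  a_k=3  p_k/q_k = 1552/73
k=5  a_k=10  p_k/q_k = 16009/753
…
k=8  a_k=1  p_k/q_k = 313483/14745
k=9  a_k=3  p_k/q_k = 1204353/56648
(x₁, y₁) = (1204353, 56648);  1204353² − 452·56648² = 1 ✓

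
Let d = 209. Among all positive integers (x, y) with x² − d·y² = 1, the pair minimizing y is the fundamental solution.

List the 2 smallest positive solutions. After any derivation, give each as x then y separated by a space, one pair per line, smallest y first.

46551 3220
4333991201 299788440

[14; 2,5,3,2,3,5,2,28] for √209; ℓ=8 ⇒ convergent index 7
a_0=14:  p_0=14·1+0=14,  q_0=14·0+1=1
…
a_4=2:  p_4=2·506+159=1171,  q_4=2·35+11=81
…
a_6=5:  p_6=5·4019+1171=21266,  q_6=5·278+81=1471
a_7=2:  p_7=2·21266+4019=46551,  q_7=2·1471+278=3220
fundamental: x₁=46551, y₁=3220  (since 2166995601 − 209·10368400 = 1)
(x_2, y_2) = (46551·46551 + 209·3220·3220, 46551·3220 + 3220·46551) = (4333991201, 299788440)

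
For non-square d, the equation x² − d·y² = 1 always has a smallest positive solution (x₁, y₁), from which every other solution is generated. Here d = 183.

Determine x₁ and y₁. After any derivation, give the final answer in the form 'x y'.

487 36

d=183: √d = [13; 1,1,8,1,1,26] (ℓ=6, even), read p_5/q_5
step 0: (13, 1)  from 13·(1,0) + (0,1)
…
step 2: (27, 2)  from 1·(14,1) + (13,1)
…
step 4: (257, 19)  from 1·(230,17) + (27,2)
step 5: (487, 36)  from 1·(257,19) + (230,17)
→ (487, 36).  Check: 487²=237169, 183·36²=237168, difference 1.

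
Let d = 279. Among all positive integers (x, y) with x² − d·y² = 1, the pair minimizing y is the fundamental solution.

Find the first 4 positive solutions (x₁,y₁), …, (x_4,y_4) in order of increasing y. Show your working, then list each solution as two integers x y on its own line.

1520 91
4620799 276640
14047227440 840985509
42703566796801 2556595670720

√279 = [16; 1,2,2,1,2,2,1,32, …], period ℓ=8 (even) → k=7
i=0: a=16 ⇒ p=16, q=1
i=1: a=1 ⇒ p=17, q=1
…
i=3: a=2 ⇒ p=117, q=7
…
i=5: a=2 ⇒ p=451, q=27
i=6: a=2 ⇒ p=1069, q=64
i=7: a=1 ⇒ p=1520, q=91
→ (1520, 91).  Check: 1520²=2310400, 279·91²=2310399, difference 1.
(x_2, y_2) = (1520·1520 + 279·91·91, 1520·91 + 91·1520) = (4620799, 276640)
(x_3, y_3) = (1520·4620799 + 279·91·276640, 1520·276640 + 91·4620799) = (14047227440, 840985509)
(x_4, y_4) = (1520·14047227440 + 279·91·840985509, 1520·840985509 + 91·14047227440) = (42703566796801, 2556595670720)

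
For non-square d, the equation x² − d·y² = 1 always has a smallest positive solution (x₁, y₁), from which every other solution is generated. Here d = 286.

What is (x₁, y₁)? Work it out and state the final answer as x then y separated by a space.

561835 33222

√286 = [16; 1,10,3,3,2,3,3,10,1,32, …], period ℓ=10 (even) → k=9
step 0: (16, 1)  from 16·(1,0) + (0,1)
step 1: (17, 1)  from 1·(16,1) + (1,0)
step 2: (186, 11)  from 10·(17,1) + (16,1)
step 3: (575, 34)  from 3·(186,11) + (17,1)
step 4: (1911, 113)  from 3·(575,34) + (186,11)
…
step 6: (15102, 893)  from 3·(4397,260) + (1911,113)
…
step 8: (512132, 30283)  from 10·(49703,2939) + (15102,893)
step 9: (561835, 33222)  from 1·(512132,30283) + (49703,2939)
→ (561835, 33222).  Check: 561835²=315658567225, 286·33222²=315658567224, difference 1.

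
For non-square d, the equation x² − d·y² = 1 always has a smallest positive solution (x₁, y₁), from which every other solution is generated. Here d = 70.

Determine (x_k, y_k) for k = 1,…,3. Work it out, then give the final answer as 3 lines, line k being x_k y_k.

√70 = [8; 2,1,2,1,2,16, …], period ℓ=6 (even) → k=5
step 0: (8, 1)  from 8·(1,0) + (0,1)
step 1: (17, 2)  from 2·(8,1) + (1,0)
step 2: (25, 3)  from 1·(17,2) + (8,1)
step 3: (67, 8)  from 2·(25,3) + (17,2)
step 4: (92, 11)  from 1·(67,8) + (25,3)
step 5: (251, 30)  from 2·(92,11) + (67,8)
→ (251, 30).  Check: 251²=63001, 70·30²=63000, difference 1.
(x_2, y_2) = (251·251 + 70·30·30, 251·30 + 30·251) = (126001, 15060)
(x_3, y_3) = (251·126001 + 70·30·15060, 251·15060 + 30·126001) = (63252251, 7560090)

251 30
126001 15060
63252251 7560090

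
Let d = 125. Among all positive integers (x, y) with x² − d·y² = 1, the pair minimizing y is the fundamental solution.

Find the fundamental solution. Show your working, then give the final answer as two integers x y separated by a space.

√125 → a₀=11, period (5,1,1,5,22); ℓ=5 odd so k=9
step 0: (11, 1)  from 11·(1,0) + (0,1)
…
step 2: (67, 6)  from 1·(56,5) + (11,1)
step 3: (123, 11)  from 1·(67,6) + (56,5)
…
step 5: (15127, 1353)  from 22·(682,61) + (123,11)
…
step 8: (167761, 15005)  from 1·(91444,8179) + (76317,6826)
step 9: (930249, 83204)  from 5·(167761,15005) + (91444,8179)
fundamental: x₁=930249, y₁=83204  (since 865363202001 − 125·6922905616 = 1)

930249 83204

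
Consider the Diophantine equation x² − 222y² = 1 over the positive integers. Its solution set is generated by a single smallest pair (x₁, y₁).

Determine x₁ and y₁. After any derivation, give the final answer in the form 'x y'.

√222 = [14; 1,8,1,28, …], period ℓ=4 (even) → k=3
a_0=14:  p_0=14·1+0=14,  q_0=14·0+1=1
…
a_2=8:  p_2=8·15+14=134,  q_2=8·1+1=9
a_3=1:  p_3=1·134+15=149,  q_3=1·9+1=10
(x₁, y₁) = (149, 10);  149² − 222·10² = 1 ✓

149 10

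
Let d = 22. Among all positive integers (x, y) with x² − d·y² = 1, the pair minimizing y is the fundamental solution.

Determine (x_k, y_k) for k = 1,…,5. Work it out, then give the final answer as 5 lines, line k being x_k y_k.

197 42
77617 16548
30580901 6519870
12048797377 2568812232
4747195585637 1012105499538

√22 → a₀=4, period (1,2,4,2,1,8); ℓ=6 even so k=5
i=0: a=4 ⇒ p=4, q=1
i=1: a=1 ⇒ p=5, q=1
…
i=4: a=2 ⇒ p=136, q=29
i=5: a=1 ⇒ p=197, q=42
fundamental: x₁=197, y₁=42  (since 38809 − 22·1764 = 1)
(197+42√22)^2 = 77617 + 16548√22
(197+42√22)^3 = 30580901 + 6519870√22
(197+42√22)^4 = 12048797377 + 2568812232√22
(197+42√22)^5 = 4747195585637 + 1012105499538√22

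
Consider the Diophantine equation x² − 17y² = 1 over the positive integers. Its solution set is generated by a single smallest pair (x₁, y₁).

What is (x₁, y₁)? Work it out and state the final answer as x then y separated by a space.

33 8

d=17: √d = [4; 8] (ℓ=1, odd), read p_1/q_1
i=0: a=4 ⇒ p=4, q=1
i=1: a=8 ⇒ p=33, q=8
fundamental: x₁=33, y₁=8  (since 1089 − 17·64 = 1)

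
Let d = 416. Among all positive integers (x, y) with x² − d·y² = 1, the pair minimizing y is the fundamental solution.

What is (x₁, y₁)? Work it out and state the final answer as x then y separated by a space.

5201 255

√416 → a₀=20, period (2,1,1,9,1,1,2,40); ℓ=8 even so k=7
step 0: (20, 1)  from 20·(1,0) + (0,1)
…
step 3: (102, 5)  from 1·(61,3) + (41,2)
…
step 6: (2060, 101)  from 1·(1081,53) + (979,48)
step 7: (5201, 255)  from 2·(2060,101) + (1081,53)
→ (5201, 255).  Check: 5201²=27050401, 416·255²=27050400, difference 1.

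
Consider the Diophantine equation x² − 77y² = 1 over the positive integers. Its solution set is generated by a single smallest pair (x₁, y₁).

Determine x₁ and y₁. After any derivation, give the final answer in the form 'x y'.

351 40

d=77: √d = [8; 1,3,2,3,1,16] (ℓ=6, even), read p_5/q_5
i=0: a=8 ⇒ p=8, q=1
…
i=4: a=3 ⇒ p=272, q=31
i=5: a=1 ⇒ p=351, q=40
→ (351, 40).  Check: 351²=123201, 77·40²=123200, difference 1.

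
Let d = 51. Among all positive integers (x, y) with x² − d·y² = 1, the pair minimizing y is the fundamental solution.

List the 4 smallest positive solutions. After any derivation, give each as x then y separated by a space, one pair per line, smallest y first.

50 7
4999 700
499850 69993
49980001 6998600

√51 = [7; 7,14, …], period ℓ=2 (even) → k=1
step 0: (7, 1)  from 7·(1,0) + (0,1)
step 1: (50, 7)  from 7·(7,1) + (1,0)
fundamental: x₁=50, y₁=7  (since 2500 − 51·49 = 1)
n=2: (50,7)∘(50,7) = (50·50+51·7·7, 50·7+7·50) = (4999,700)
n=3: (4999,700)∘(50,7) = (50·4999+51·7·700, 50·700+7·4999) = (499850,69993)
n=4: (499850,69993)∘(50,7) = (50·499850+51·7·69993, 50·69993+7·499850) = (49980001,6998600)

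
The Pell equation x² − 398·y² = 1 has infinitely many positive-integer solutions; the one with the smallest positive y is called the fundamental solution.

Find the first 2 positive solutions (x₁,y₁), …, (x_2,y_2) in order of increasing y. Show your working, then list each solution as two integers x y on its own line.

√398 → a₀=19, period (1,18,1,38); ℓ=4 even so k=3
a_0=19:  p_0=19·1+0=19,  q_0=19·0+1=1
a_1=1:  p_1=1·19+1=20,  q_1=1·1+0=1
a_2=18:  p_2=18·20+19=379,  q_2=18·1+1=19
a_3=1:  p_3=1·379+20=399,  q_3=1·19+1=20
(x₁, y₁) = (399, 20);  399² − 398·20² = 1 ✓
(399+20√398)^2 = 318401 + 15960√398

399 20
318401 15960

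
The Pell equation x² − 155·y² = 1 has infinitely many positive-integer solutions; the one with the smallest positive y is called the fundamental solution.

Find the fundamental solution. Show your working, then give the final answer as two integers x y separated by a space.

d=155: √d = [12; 2,4,2,24] (ℓ=4, even), read p_3/q_3
k=0  a_k=12  p_k/q_k = 12/1
k=1  a_k=2  p_k/q_k = 25/2
k=2  a_k=4  p_k/q_k = 112/9
k=3  a_k=2  p_k/q_k = 249/20
→ (249, 20).  Check: 249²=62001, 155·20²=62000, difference 1.

249 20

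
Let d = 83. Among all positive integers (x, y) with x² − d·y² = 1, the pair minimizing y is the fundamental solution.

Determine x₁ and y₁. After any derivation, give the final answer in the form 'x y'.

82 9

[9; 9,18] for √83; ℓ=2 ⇒ convergent index 1
step 0: (9, 1)  from 9·(1,0) + (0,1)
step 1: (82, 9)  from 9·(9,1) + (1,0)
fundamental: x₁=82, y₁=9  (since 6724 − 83·81 = 1)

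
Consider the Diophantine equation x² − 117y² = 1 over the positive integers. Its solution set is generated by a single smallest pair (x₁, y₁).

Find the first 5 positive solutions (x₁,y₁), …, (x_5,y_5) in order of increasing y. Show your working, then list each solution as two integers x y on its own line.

√117 → a₀=10, period (1,4,2,4,1,20); ℓ=6 even so k=5
step 0: (10, 1)  from 10·(1,0) + (0,1)
…
step 4: (530, 49)  from 4·(119,11) + (54,5)
step 5: (649, 60)  from 1·(530,49) + (119,11)
(x₁, y₁) = (649, 60);  649² − 117·60² = 1 ✓
n=2: (649,60)∘(649,60) = (649·649+117·60·60, 649·60+60·649) = (842401,77880)
n=3: (842401,77880)∘(649,60) = (649·842401+117·60·77880, 649·77880+60·842401) = (1093435849,101088180)
n=4: (1093435849,101088180)∘(649,60) = (649·1093435849+117·60·101088180, 649·101088180+60·1093435849) = (1419278889601,131212379760)
n=5: (1419278889601,131212379760)∘(649,60) = (649·1419278889601+117·60·131212379760, 649·131212379760+60·1419278889601) = (1842222905266249,170313567840300)

649 60
842401 77880
1093435849 101088180
1419278889601 131212379760
1842222905266249 170313567840300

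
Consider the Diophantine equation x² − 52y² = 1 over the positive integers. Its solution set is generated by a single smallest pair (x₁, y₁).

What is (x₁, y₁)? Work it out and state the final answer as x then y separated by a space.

√52 = [7; 4,1,2,1,4,14, …], period ℓ=6 (even) → k=5
a_0=7:  p_0=7·1+0=7,  q_0=7·0+1=1
…
a_4=1:  p_4=1·101+36=137,  q_4=1·14+5=19
a_5=4:  p_5=4·137+101=649,  q_5=4·19+14=90
→ (649, 90).  Check: 649²=421201, 52·90²=421200, difference 1.

649 90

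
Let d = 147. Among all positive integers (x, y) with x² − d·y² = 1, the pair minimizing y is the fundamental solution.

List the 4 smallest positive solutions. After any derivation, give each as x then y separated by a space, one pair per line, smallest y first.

97 8
18817 1552
3650401 301080
708158977 58407968

√147 = [12; 8,24, …], period ℓ=2 (even) → k=1
step 0: (12, 1)  from 12·(1,0) + (0,1)
step 1: (97, 8)  from 8·(12,1) + (1,0)
(x₁, y₁) = (97, 8);  97² − 147·8² = 1 ✓
(x_2, y_2) = (97·97 + 147·8·8, 97·8 + 8·97) = (18817, 1552)
(x_3, y_3) = (97·18817 + 147·8·1552, 97·1552 + 8·18817) = (3650401, 301080)
(x_4, y_4) = (97·3650401 + 147·8·301080, 97·301080 + 8·3650401) = (708158977, 58407968)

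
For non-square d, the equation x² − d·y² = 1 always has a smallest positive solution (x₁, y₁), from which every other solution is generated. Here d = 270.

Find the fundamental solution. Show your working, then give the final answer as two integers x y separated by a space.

[16; 2,3,6,3,2,32] for √270; ℓ=6 ⇒ convergent index 5
k=0  a_k=16  p_k/q_k = 16/1
k=1  a_k=2  p_k/q_k = 33/2
k=2  a_k=3  p_k/q_k = 115/7
…
k=4  a_k=3  p_k/q_k = 2284/139
k=5  a_k=2  p_k/q_k = 5291/322
(x₁, y₁) = (5291, 322);  5291² − 270·322² = 1 ✓

5291 322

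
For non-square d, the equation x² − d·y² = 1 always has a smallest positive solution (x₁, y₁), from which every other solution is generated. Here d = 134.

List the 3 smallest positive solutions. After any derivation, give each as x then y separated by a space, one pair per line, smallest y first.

145925 12606
42588211249 3679061100
12429369452874725 1073733982022394

[11; 1,1,2,1,3,…,1,1,22] for √134; ℓ=14 ⇒ convergent index 13
i=0: a=11 ⇒ p=11, q=1
i=1: a=1 ⇒ p=12, q=1
i=2: a=1 ⇒ p=23, q=2
i=3: a=2 ⇒ p=58, q=5
i=4: a=1 ⇒ p=81, q=7
i=5: a=3 ⇒ p=301, q=26
i=6: a=1 ⇒ p=382, q=33
i=7: a=10 ⇒ p=4121, q=356
i=8: a=1 ⇒ p=4503, q=389
i=9: a=3 ⇒ p=17630, q=1523
…
i=11: a=2 ⇒ p=61896, q=5347
i=12: a=1 ⇒ p=84029, q=7259
i=13: a=1 ⇒ p=145925, q=12606
fundamental: x₁=145925, y₁=12606  (since 21294105625 − 134·158911236 = 1)
(145925+12606√134)^2 = 42588211249 + 3679061100√134
(145925+12606√134)^3 = 12429369452874725 + 1073733982022394√134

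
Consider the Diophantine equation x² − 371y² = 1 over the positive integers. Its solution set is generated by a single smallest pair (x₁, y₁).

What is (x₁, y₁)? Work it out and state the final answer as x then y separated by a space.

√371 = [19; 3,1,4,1,3,38, …], period ℓ=6 (even) → k=5
k=0  a_k=19  p_k/q_k = 19/1
k=1  a_k=3  p_k/q_k = 58/3
k=2  a_k=1  p_k/q_k = 77/4
…
k=4  a_k=1  p_k/q_k = 443/23
k=5  a_k=3  p_k/q_k = 1695/88
→ (1695, 88).  Check: 1695²=2873025, 371·88²=2873024, difference 1.

1695 88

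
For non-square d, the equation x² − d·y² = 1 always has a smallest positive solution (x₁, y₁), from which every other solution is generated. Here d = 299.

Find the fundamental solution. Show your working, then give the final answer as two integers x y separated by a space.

415 24

d=299: √d = [17; 3,2,3,34] (ℓ=4, even), read p_3/q_3
a_0=17:  p_0=17·1+0=17,  q_0=17·0+1=1
…
a_2=2:  p_2=2·52+17=121,  q_2=2·3+1=7
a_3=3:  p_3=3·121+52=415,  q_3=3·7+3=24
fundamental: x₁=415, y₁=24  (since 172225 − 299·576 = 1)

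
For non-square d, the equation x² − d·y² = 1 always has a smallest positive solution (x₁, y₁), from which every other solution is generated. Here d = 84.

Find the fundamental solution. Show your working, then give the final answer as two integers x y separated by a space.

55 6

√84 → a₀=9, period (6,18); ℓ=2 even so k=1
i=0: a=9 ⇒ p=9, q=1
i=1: a=6 ⇒ p=55, q=6
(x₁, y₁) = (55, 6);  55² − 84·6² = 1 ✓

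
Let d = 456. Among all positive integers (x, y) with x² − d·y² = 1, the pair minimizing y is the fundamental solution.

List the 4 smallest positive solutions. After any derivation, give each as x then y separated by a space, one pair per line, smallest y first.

√456 → a₀=21, period (2,1,4,1,2,42); ℓ=6 even so k=5
k=0  a_k=21  p_k/q_k = 21/1
k=1  a_k=2  p_k/q_k = 43/2
…
k=3  a_k=4  p_k/q_k = 299/14
k=4  a_k=1  p_k/q_k = 363/17
k=5  a_k=2  p_k/q_k = 1025/48
fundamental: x₁=1025, y₁=48  (since 1050625 − 456·2304 = 1)
(x_2, y_2) = (1025·1025 + 456·48·48, 1025·48 + 48·1025) = (2101249, 98400)
(x_3, y_3) = (1025·2101249 + 456·48·98400, 1025·98400 + 48·2101249) = (4307559425, 201719952)
(x_4, y_4) = (1025·4307559425 + 456·48·201719952, 1025·201719952 + 48·4307559425) = (8830494720001, 413525803200)

1025 48
2101249 98400
4307559425 201719952
8830494720001 413525803200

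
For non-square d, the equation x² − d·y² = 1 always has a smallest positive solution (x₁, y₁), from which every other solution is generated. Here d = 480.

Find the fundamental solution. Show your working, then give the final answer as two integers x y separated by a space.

d=480: √d = [21; 1,9,1,42] (ℓ=4, even), read p_3/q_3
i=0: a=21 ⇒ p=21, q=1
i=1: a=1 ⇒ p=22, q=1
i=2: a=9 ⇒ p=219, q=10
i=3: a=1 ⇒ p=241, q=11
→ (241, 11).  Check: 241²=58081, 480·11²=58080, difference 1.

241 11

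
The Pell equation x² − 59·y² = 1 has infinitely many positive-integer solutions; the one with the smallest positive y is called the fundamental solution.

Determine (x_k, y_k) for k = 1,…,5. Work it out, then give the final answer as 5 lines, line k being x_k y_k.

[7; 1,2,7,2,1,14] for √59; ℓ=6 ⇒ convergent index 5
step 0: (7, 1)  from 7·(1,0) + (0,1)
step 1: (8, 1)  from 1·(7,1) + (1,0)
step 2: (23, 3)  from 2·(8,1) + (7,1)
step 3: (169, 22)  from 7·(23,3) + (8,1)
step 4: (361, 47)  from 2·(169,22) + (23,3)
step 5: (530, 69)  from 1·(361,47) + (169,22)
(x₁, y₁) = (530, 69);  530² − 59·69² = 1 ✓
k=2:  x_2 = 530·530+59·69·69 = 561799,  y_2 = 530·69+69·530 = 73140
k=3:  x_3 = 530·561799+59·69·73140 = 595506410,  y_3 = 530·73140+69·561799 = 77528331
k=4:  x_4 = 530·595506410+59·69·77528331 = 631236232801,  y_4 = 530·77528331+69·595506410 = 82179957720
k=5:  x_5 = 530·631236232801+59·69·82179957720 = 669109811262650,  y_5 = 530·82179957720+69·631236232801 = 87110677654869

530 69
561799 73140
595506410 77528331
631236232801 82179957720
669109811262650 87110677654869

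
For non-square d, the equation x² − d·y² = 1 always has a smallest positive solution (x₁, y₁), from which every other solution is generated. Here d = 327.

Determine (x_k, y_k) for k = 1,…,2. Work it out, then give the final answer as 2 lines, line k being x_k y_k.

217 12
94177 5208

√327 → a₀=18, period (12,36); ℓ=2 even so k=1
step 0: (18, 1)  from 18·(1,0) + (0,1)
step 1: (217, 12)  from 12·(18,1) + (1,0)
fundamental: x₁=217, y₁=12  (since 47089 − 327·144 = 1)
n=2: (217,12)∘(217,12) = (217·217+327·12·12, 217·12+12·217) = (94177,5208)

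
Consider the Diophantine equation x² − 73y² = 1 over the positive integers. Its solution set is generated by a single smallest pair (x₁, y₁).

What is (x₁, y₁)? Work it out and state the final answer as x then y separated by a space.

[8; 1,1,5,5,1,1,16] for √73; ℓ=7 ⇒ convergent index 13
step 0: (8, 1)  from 8·(1,0) + (0,1)
…
step 2: (17, 2)  from 1·(9,1) + (8,1)
step 3: (94, 11)  from 5·(17,2) + (9,1)
step 4: (487, 57)  from 5·(94,11) + (17,2)
step 5: (581, 68)  from 1·(487,57) + (94,11)
…
step 7: (17669, 2068)  from 16·(1068,125) + (581,68)
step 8: (18737, 2193)  from 1·(17669,2068) + (1068,125)
step 9: (36406, 4261)  from 1·(18737,2193) + (17669,2068)
step 10: (200767, 23498)  from 5·(36406,4261) + (18737,2193)
step 11: (1040241, 121751)  from 5·(200767,23498) + (36406,4261)
step 12: (1241008, 145249)  from 1·(1040241,121751) + (200767,23498)
step 13: (2281249, 267000)  from 1·(1241008,145249) + (1040241,121751)
fundamental: x₁=2281249, y₁=267000  (since 5204097000001 − 73·71289000000 = 1)

2281249 267000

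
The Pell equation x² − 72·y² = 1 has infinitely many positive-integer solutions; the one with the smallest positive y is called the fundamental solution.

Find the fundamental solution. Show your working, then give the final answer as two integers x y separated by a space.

[8; 2,16] for √72; ℓ=2 ⇒ convergent index 1
k=0  a_k=8  p_k/q_k = 8/1
k=1  a_k=2  p_k/q_k = 17/2
fundamental: x₁=17, y₁=2  (since 289 − 72·4 = 1)

17 2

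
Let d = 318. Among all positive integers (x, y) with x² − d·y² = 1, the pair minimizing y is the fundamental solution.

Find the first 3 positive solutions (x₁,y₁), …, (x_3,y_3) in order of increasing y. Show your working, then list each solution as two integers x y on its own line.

d=318: √d = [17; 1,4,1,34] (ℓ=4, even), read p_3/q_3
k=0  a_k=17  p_k/q_k = 17/1
k=1  a_k=1  p_k/q_k = 18/1
k=2  a_k=4  p_k/q_k = 89/5
k=3  a_k=1  p_k/q_k = 107/6
fundamental: x₁=107, y₁=6  (since 11449 − 318·36 = 1)
(x_2, y_2) = (107·107 + 318·6·6, 107·6 + 6·107) = (22897, 1284)
(x_3, y_3) = (107·22897 + 318·6·1284, 107·1284 + 6·22897) = (4899851, 274770)

107 6
22897 1284
4899851 274770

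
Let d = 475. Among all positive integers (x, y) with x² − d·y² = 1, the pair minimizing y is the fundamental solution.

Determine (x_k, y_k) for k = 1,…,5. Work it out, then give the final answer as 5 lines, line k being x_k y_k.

57799 2652
6681448801 306565896
772362118440199 35438404443156
89283516160768675201 4096608676513381392
10320995900380175197444999 473559769752155457709260

[21; 1,3,1,6,2,6,1,3,1,42] for √475; ℓ=10 ⇒ convergent index 9
i=0: a=21 ⇒ p=21, q=1
…
i=2: a=3 ⇒ p=87, q=4
i=3: a=1 ⇒ p=109, q=5
…
i=8: a=3 ⇒ p=45921, q=2107
i=9: a=1 ⇒ p=57799, q=2652
fundamental: x₁=57799, y₁=2652  (since 3340724401 − 475·7033104 = 1)
n=2: (57799,2652)∘(57799,2652) = (57799·57799+475·2652·2652, 57799·2652+2652·57799) = (6681448801,306565896)
n=3: (6681448801,306565896)∘(57799,2652) = (57799·6681448801+475·2652·306565896, 57799·306565896+2652·6681448801) = (772362118440199,35438404443156)
n=4: (772362118440199,35438404443156)∘(57799,2652) = (57799·772362118440199+475·2652·35438404443156, 57799·35438404443156+2652·772362118440199) = (89283516160768675201,4096608676513381392)
n=5: (89283516160768675201,4096608676513381392)∘(57799,2652) = (57799·89283516160768675201+475·2652·4096608676513381392, 57799·4096608676513381392+2652·89283516160768675201) = (10320995900380175197444999,473559769752155457709260)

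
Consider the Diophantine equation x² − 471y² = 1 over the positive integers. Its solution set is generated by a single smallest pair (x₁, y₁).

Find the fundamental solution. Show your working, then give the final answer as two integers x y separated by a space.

√471 → a₀=21, period (1,2,2,1,3,…,2,1,42); ℓ=14 even so k=13
a_0=21:  p_0=21·1+0=21,  q_0=21·0+1=1
a_1=1:  p_1=1·21+1=22,  q_1=1·1+0=1
a_2=2:  p_2=2·22+21=65,  q_2=2·1+1=3
…
a_4=1:  p_4=1·152+65=217,  q_4=1·7+3=10
a_5=3:  p_5=3·217+152=803,  q_5=3·10+7=37
a_6=4:  p_6=4·803+217=3429,  q_6=4·37+10=158
a_7=14:  p_7=14·3429+803=48809,  q_7=14·158+37=2249
a_8=4:  p_8=4·48809+3429=198665,  q_8=4·2249+158=9154
a_9=3:  p_9=3·198665+48809=644804,  q_9=3·9154+2249=29711
…
a_12=2:  p_12=2·2331742+843469=5506953,  q_12=2·107441+38865=253747
a_13=1:  p_13=1·5506953+2331742=7838695,  q_13=1·253747+107441=361188
fundamental: x₁=7838695, y₁=361188  (since 61445139303025 − 471·130456771344 = 1)

7838695 361188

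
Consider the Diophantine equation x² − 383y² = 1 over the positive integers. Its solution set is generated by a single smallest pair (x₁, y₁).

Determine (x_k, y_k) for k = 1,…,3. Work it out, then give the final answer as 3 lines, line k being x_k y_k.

18768 959
704475647 35997024
26443197867024 1351184291905

√383 → a₀=19, period (1,1,3,19,3,1,1,38); ℓ=8 even so k=7
step 0: (19, 1)  from 19·(1,0) + (0,1)
…
step 3: (137, 7)  from 3·(39,2) + (20,1)
…
step 6: (10705, 547)  from 1·(8063,412) + (2642,135)
step 7: (18768, 959)  from 1·(10705,547) + (8063,412)
fundamental: x₁=18768, y₁=959  (since 352237824 − 383·919681 = 1)
(x_2, y_2) = (18768·18768 + 383·959·959, 18768·959 + 959·18768) = (704475647, 35997024)
(x_3, y_3) = (18768·704475647 + 383·959·35997024, 18768·35997024 + 959·704475647) = (26443197867024, 1351184291905)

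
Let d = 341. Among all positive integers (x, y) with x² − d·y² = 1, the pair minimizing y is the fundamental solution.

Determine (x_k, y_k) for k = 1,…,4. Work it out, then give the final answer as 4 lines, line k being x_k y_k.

10626551 575460
225847172311201 12230310076920
4799952989541519968951 259932027556408030380
102013890481930631287980124801 5524361894723138392975161840

[18; 2,6,1,8,2,…,6,2,36] for √341; ℓ=14 ⇒ convergent index 13
step 0: (18, 1)  from 18·(1,0) + (0,1)
step 1: (37, 2)  from 2·(18,1) + (1,0)
step 2: (240, 13)  from 6·(37,2) + (18,1)
step 3: (277, 15)  from 1·(240,13) + (37,2)
step 4: (2456, 133)  from 8·(277,15) + (240,13)
step 5: (5189, 281)  from 2·(2456,133) + (277,15)
…
step 9: (76727, 4155)  from 2·(28124,1523) + (20479,1109)
…
step 12: (4953942, 268271)  from 6·(718667,38918) + (641940,34763)
step 13: (10626551, 575460)  from 2·(4953942,268271) + (718667,38918)
(x₁, y₁) = (10626551, 575460);  10626551² − 341·575460² = 1 ✓
(10626551+575460√341)^2 = 225847172311201 + 12230310076920√341
(10626551+575460√341)^3 = 4799952989541519968951 + 259932027556408030380√341
(10626551+575460√341)^4 = 102013890481930631287980124801 + 5524361894723138392975161840√341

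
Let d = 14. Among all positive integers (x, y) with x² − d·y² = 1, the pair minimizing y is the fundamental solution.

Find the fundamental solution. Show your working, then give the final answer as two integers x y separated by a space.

15 4

d=14: √d = [3; 1,2,1,6] (ℓ=4, even), read p_3/q_3
i=0: a=3 ⇒ p=3, q=1
i=1: a=1 ⇒ p=4, q=1
i=2: a=2 ⇒ p=11, q=3
i=3: a=1 ⇒ p=15, q=4
fundamental: x₁=15, y₁=4  (since 225 − 14·16 = 1)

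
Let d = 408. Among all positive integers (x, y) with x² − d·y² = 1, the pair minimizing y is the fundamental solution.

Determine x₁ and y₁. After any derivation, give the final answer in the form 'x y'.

d=408: √d = [20; 5,40] (ℓ=2, even), read p_1/q_1
step 0: (20, 1)  from 20·(1,0) + (0,1)
step 1: (101, 5)  from 5·(20,1) + (1,0)
fundamental: x₁=101, y₁=5  (since 10201 − 408·25 = 1)

101 5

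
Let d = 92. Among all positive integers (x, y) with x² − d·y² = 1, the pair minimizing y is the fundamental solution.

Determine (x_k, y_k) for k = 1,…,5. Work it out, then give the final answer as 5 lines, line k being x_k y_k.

1151 120
2649601 276240
6099380351 635904360
14040770918401 1463851560480
32321848554778751 3369785656320600

√92 = [9; 1,1,2,4,2,1,1,18, …], period ℓ=8 (even) → k=7
a_0=9:  p_0=9·1+0=9,  q_0=9·0+1=1
a_1=1:  p_1=1·9+1=10,  q_1=1·1+0=1
a_2=1:  p_2=1·10+9=19,  q_2=1·1+1=2
…
a_4=4:  p_4=4·48+19=211,  q_4=4·5+2=22
a_5=2:  p_5=2·211+48=470,  q_5=2·22+5=49
a_6=1:  p_6=1·470+211=681,  q_6=1·49+22=71
a_7=1:  p_7=1·681+470=1151,  q_7=1·71+49=120
→ (1151, 120).  Check: 1151²=1324801, 92·120²=1324800, difference 1.
n=2: (1151,120)∘(1151,120) = (1151·1151+92·120·120, 1151·120+120·1151) = (2649601,276240)
n=3: (2649601,276240)∘(1151,120) = (1151·2649601+92·120·276240, 1151·276240+120·2649601) = (6099380351,635904360)
n=4: (6099380351,635904360)∘(1151,120) = (1151·6099380351+92·120·635904360, 1151·635904360+120·6099380351) = (14040770918401,1463851560480)
n=5: (14040770918401,1463851560480)∘(1151,120) = (1151·14040770918401+92·120·1463851560480, 1151·1463851560480+120·14040770918401) = (32321848554778751,3369785656320600)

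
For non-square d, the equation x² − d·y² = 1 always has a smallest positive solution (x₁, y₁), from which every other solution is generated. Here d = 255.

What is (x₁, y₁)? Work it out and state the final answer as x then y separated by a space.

[15; 1,30] for √255; ℓ=2 ⇒ convergent index 1
step 0: (15, 1)  from 15·(1,0) + (0,1)
step 1: (16, 1)  from 1·(15,1) + (1,0)
(x₁, y₁) = (16, 1);  16² − 255·1² = 1 ✓

16 1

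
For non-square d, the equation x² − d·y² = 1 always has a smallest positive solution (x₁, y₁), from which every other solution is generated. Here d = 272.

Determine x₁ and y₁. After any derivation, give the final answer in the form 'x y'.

d=272: √d = [16; 2,32] (ℓ=2, even), read p_1/q_1
i=0: a=16 ⇒ p=16, q=1
i=1: a=2 ⇒ p=33, q=2
(x₁, y₁) = (33, 2);  33² − 272·2² = 1 ✓

33 2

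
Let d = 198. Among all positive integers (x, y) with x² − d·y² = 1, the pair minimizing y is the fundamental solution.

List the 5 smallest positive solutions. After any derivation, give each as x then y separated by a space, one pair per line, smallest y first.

[14; 14,28] for √198; ℓ=2 ⇒ convergent index 1
k=0  a_k=14  p_k/q_k = 14/1
k=1  a_k=14  p_k/q_k = 197/14
→ (197, 14).  Check: 197²=38809, 198·14²=38808, difference 1.
(197+14√198)^2 = 77617 + 5516√198
(197+14√198)^3 = 30580901 + 2173290√198
(197+14√198)^4 = 12048797377 + 856270744√198
(197+14√198)^5 = 4747195585637 + 337368499846√198

197 14
77617 5516
30580901 2173290
12048797377 856270744
4747195585637 337368499846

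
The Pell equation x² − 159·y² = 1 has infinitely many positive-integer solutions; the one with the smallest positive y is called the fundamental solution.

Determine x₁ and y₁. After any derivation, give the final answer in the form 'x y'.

1324 105

[12; 1,1,1,1,3,1,1,1,1,24] for √159; ℓ=10 ⇒ convergent index 9
step 0: (12, 1)  from 12·(1,0) + (0,1)
…
step 3: (38, 3)  from 1·(25,2) + (13,1)
step 4: (63, 5)  from 1·(38,3) + (25,2)
step 5: (227, 18)  from 3·(63,5) + (38,3)
…
step 7: (517, 41)  from 1·(290,23) + (227,18)
step 8: (807, 64)  from 1·(517,41) + (290,23)
step 9: (1324, 105)  from 1·(807,64) + (517,41)
(x₁, y₁) = (1324, 105);  1324² − 159·105² = 1 ✓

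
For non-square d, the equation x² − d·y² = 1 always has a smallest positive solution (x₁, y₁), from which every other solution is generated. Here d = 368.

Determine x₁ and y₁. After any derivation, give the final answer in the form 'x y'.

1151 60

√368 = [19; 5,2,5,38, …], period ℓ=4 (even) → k=3
a_0=19:  p_0=19·1+0=19,  q_0=19·0+1=1
a_1=5:  p_1=5·19+1=96,  q_1=5·1+0=5
a_2=2:  p_2=2·96+19=211,  q_2=2·5+1=11
a_3=5:  p_3=5·211+96=1151,  q_3=5·11+5=60
(x₁, y₁) = (1151, 60);  1151² − 368·60² = 1 ✓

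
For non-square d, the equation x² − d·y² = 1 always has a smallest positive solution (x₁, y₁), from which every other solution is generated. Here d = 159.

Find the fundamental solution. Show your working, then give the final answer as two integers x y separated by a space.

d=159: √d = [12; 1,1,1,1,3,1,1,1,1,24] (ℓ=10, even), read p_9/q_9
k=0  a_k=12  p_k/q_k = 12/1
k=1  a_k=1  p_k/q_k = 13/1
k=2  a_k=1  p_k/q_k = 25/2
k=3  a_k=1  p_k/q_k = 38/3
k=4  a_k=1  p_k/q_k = 63/5
k=5  a_k=3  p_k/q_k = 227/18
k=6  a_k=1  p_k/q_k = 290/23
k=7  a_k=1  p_k/q_k = 517/41
k=8  a_k=1  p_k/q_k = 807/64
k=9  a_k=1  p_k/q_k = 1324/105
→ (1324, 105).  Check: 1324²=1752976, 159·105²=1752975, difference 1.

1324 105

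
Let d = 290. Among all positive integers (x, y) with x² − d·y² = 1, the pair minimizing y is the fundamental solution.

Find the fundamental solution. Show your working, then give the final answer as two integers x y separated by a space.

579 34

[17; 34] for √290; ℓ=1 ⇒ convergent index 1
a_0=17:  p_0=17·1+0=17,  q_0=17·0+1=1
a_1=34:  p_1=34·17+1=579,  q_1=34·1+0=34
→ (579, 34).  Check: 579²=335241, 290·34²=335240, difference 1.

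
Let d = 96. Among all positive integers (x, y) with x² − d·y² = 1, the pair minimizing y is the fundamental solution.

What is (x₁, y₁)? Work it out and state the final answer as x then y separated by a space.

[9; 1,3,1,18] for √96; ℓ=4 ⇒ convergent index 3
k=0  a_k=9  p_k/q_k = 9/1
k=1  a_k=1  p_k/q_k = 10/1
k=2  a_k=3  p_k/q_k = 39/4
k=3  a_k=1  p_k/q_k = 49/5
fundamental: x₁=49, y₁=5  (since 2401 − 96·25 = 1)

49 5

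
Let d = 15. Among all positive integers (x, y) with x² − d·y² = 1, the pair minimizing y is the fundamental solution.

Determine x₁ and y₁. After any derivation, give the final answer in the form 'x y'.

4 1

d=15: √d = [3; 1,6] (ℓ=2, even), read p_1/q_1
step 0: (3, 1)  from 3·(1,0) + (0,1)
step 1: (4, 1)  from 1·(3,1) + (1,0)
fundamental: x₁=4, y₁=1  (since 16 − 15·1 = 1)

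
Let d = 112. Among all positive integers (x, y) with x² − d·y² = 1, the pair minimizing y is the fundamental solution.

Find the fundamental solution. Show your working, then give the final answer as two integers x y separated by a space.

127 12

d=112: √d = [10; 1,1,2,1,1,20] (ℓ=6, even), read p_5/q_5
step 0: (10, 1)  from 10·(1,0) + (0,1)
step 1: (11, 1)  from 1·(10,1) + (1,0)
…
step 4: (74, 7)  from 1·(53,5) + (21,2)
step 5: (127, 12)  from 1·(74,7) + (53,5)
fundamental: x₁=127, y₁=12  (since 16129 − 112·144 = 1)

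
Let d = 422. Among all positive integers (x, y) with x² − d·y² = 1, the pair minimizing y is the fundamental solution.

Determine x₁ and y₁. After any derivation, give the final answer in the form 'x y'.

7022501 341850

√422 = [20; 1,1,5,2,1,…,1,1,40, …], period ℓ=14 (even) → k=13
k=0  a_k=20  p_k/q_k = 20/1
…
k=6  a_k=3  p_k/q_k = 2650/129
k=7  a_k=20  p_k/q_k = 53719/2615
k=8  a_k=3  p_k/q_k = 163807/7974
k=9  a_k=1  p_k/q_k = 217526/10589
k=10  a_k=2  p_k/q_k = 598859/29152
…
k=12  a_k=1  p_k/q_k = 3810680/185501
k=13  a_k=1  p_k/q_k = 7022501/341850
(x₁, y₁) = (7022501, 341850);  7022501² − 422·341850² = 1 ✓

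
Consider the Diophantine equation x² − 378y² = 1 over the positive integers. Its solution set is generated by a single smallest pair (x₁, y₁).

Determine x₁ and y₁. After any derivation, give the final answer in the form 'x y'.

√378 = [19; 2,3,1,4,1,3,2,38, …], period ℓ=8 (even) → k=7
k=0  a_k=19  p_k/q_k = 19/1
k=1  a_k=2  p_k/q_k = 39/2
…
k=4  a_k=4  p_k/q_k = 836/43
…
k=6  a_k=3  p_k/q_k = 3869/199
k=7  a_k=2  p_k/q_k = 8749/450
→ (8749, 450).  Check: 8749²=76545001, 378·450²=76545000, difference 1.

8749 450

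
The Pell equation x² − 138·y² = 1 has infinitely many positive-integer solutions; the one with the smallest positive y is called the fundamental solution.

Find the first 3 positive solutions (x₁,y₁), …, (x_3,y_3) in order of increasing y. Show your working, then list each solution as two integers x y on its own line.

√138 = [11; 1,2,1,22, …], period ℓ=4 (even) → k=3
i=0: a=11 ⇒ p=11, q=1
i=1: a=1 ⇒ p=12, q=1
i=2: a=2 ⇒ p=35, q=3
i=3: a=1 ⇒ p=47, q=4
fundamental: x₁=47, y₁=4  (since 2209 − 138·16 = 1)
n=2: (47,4)∘(47,4) = (47·47+138·4·4, 47·4+4·47) = (4417,376)
n=3: (4417,376)∘(47,4) = (47·4417+138·4·376, 47·376+4·4417) = (415151,35340)

47 4
4417 376
415151 35340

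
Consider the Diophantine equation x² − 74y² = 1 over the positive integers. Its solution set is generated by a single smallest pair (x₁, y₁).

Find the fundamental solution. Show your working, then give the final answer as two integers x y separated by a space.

√74 → a₀=8, period (1,1,1,1,16); ℓ=5 odd so k=9
i=0: a=8 ⇒ p=8, q=1
…
i=2: a=1 ⇒ p=17, q=2
i=3: a=1 ⇒ p=26, q=3
…
i=6: a=1 ⇒ p=757, q=88
…
i=8: a=1 ⇒ p=2228, q=259
i=9: a=1 ⇒ p=3699, q=430
fundamental: x₁=3699, y₁=430  (since 13682601 − 74·184900 = 1)

3699 430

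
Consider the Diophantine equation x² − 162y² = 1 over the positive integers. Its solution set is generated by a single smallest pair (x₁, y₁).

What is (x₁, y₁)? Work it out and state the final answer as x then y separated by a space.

19601 1540

√162 = [12; 1,2,1,2,12,2,1,2,1,24, …], period ℓ=10 (even) → k=9
step 0: (12, 1)  from 12·(1,0) + (0,1)
…
step 2: (38, 3)  from 2·(13,1) + (12,1)
…
step 8: (14268, 1121)  from 2·(5333,419) + (3602,283)
step 9: (19601, 1540)  from 1·(14268,1121) + (5333,419)
fundamental: x₁=19601, y₁=1540  (since 384199201 − 162·2371600 = 1)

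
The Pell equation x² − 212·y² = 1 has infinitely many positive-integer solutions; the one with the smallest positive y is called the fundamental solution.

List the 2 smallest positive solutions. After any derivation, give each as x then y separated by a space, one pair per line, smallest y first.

66249 4550
8777860001 602865900

√212 → a₀=14, period (1,1,3,1,1,…,1,1,28); ℓ=14 even so k=13
step 0: (14, 1)  from 14·(1,0) + (0,1)
step 1: (15, 1)  from 1·(14,1) + (1,0)
step 2: (29, 2)  from 1·(15,1) + (14,1)
step 3: (102, 7)  from 3·(29,2) + (15,1)
…
step 5: (233, 16)  from 1·(131,9) + (102,7)
step 6: (364, 25)  from 1·(233,16) + (131,9)
step 7: (2417, 166)  from 6·(364,25) + (233,16)
…
step 10: (7979, 548)  from 1·(5198,357) + (2781,191)
step 11: (29135, 2001)  from 3·(7979,548) + (5198,357)
step 12: (37114, 2549)  from 1·(29135,2001) + (7979,548)
step 13: (66249, 4550)  from 1·(37114,2549) + (29135,2001)
→ (66249, 4550).  Check: 66249²=4388930001, 212·4550²=4388930000, difference 1.
n=2: (66249,4550)∘(66249,4550) = (66249·66249+212·4550·4550, 66249·4550+4550·66249) = (8777860001,602865900)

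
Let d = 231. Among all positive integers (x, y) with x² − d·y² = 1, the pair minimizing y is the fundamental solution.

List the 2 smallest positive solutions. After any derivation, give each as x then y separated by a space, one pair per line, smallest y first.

76 5
11551 760

[15; 5,30] for √231; ℓ=2 ⇒ convergent index 1
k=0  a_k=15  p_k/q_k = 15/1
k=1  a_k=5  p_k/q_k = 76/5
fundamental: x₁=76, y₁=5  (since 5776 − 231·25 = 1)
n=2: (76,5)∘(76,5) = (76·76+231·5·5, 76·5+5·76) = (11551,760)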